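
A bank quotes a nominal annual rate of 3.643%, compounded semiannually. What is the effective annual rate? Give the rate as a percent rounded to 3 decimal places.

EAR = (1 + 3.643%/2)^2 − 1 = (1 + 0.018215)^2 − 1.
(1 + 0.018215)^2 ≈ 1.036762, so EAR ≈ 3.67618%.

3.676%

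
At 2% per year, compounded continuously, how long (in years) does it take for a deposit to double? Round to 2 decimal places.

e^(0.02t) = 2, so 0.02t = ln 2 ≈ 0.69315.
t ≈ 0.69315/0.02 ≈ 34.6574.

34.66 years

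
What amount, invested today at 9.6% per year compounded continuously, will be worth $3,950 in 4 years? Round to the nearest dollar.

$2,690

P = A·e^(−rt) = 3,950·e^(−0.384).
e^(−0.384) ≈ 0.6811314272, so P ≈ 2,690.4691.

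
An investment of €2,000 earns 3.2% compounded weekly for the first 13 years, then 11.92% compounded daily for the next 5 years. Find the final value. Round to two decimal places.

Phase 1: 2,000·(1 + 0.032/52)^676 ≈ 3,031.3839.
Phase 2: 3,031.3839·(1 + 0.1192/365)^1825 ≈ 5,500.9562.

€5,500.96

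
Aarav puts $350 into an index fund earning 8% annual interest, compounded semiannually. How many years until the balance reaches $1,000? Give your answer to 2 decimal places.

13.38 years

We need (1 + 0.04)^(2t) = 2.8571, so 2t = ln 2.8571 / ln 1.04 ≈ 26.7670.
t ≈ 26.7670/2 = 13.3835 years.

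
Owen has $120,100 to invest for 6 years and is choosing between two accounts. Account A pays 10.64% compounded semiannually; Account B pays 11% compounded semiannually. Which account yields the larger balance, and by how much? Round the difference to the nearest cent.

Account B, by $4,631.30

Account A growth factor: (1 + 0.0532)^12 ≈ 1.86264549004; balance ≈ 223,703.7234.
Account B growth factor: (1 + 0.055)^12 ≈ 1.90120748576; balance ≈ 228,335.0190.
Account B is larger by 4,631.2957.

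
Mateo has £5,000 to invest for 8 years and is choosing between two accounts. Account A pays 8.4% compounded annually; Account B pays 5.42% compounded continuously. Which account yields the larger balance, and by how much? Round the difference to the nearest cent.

Account A, by £1,818.44

Account A growth factor: (1 + 0.084)^8 ≈ 1.906488797; balance ≈ 9,532.4440.
Account B growth factor: e^(0.0542·8) = e^0.4336 ≈ 1.542801624; balance ≈ 7,714.0081.
Account A is larger by 1,818.4359.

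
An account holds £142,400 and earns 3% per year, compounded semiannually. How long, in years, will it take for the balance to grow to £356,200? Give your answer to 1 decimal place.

We need (1 + 0.015)^(2t) = 2.5014, so 2t = ln 2.5014 / ln 1.015 ≈ 61.5808.
t ≈ 61.5808/2 = 30.7904 years.

30.8 years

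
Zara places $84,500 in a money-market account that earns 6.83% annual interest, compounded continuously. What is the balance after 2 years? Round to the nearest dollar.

A = P·e^(rt) = 84,500·e^(0.0683·2) = 84,500·e^0.1366.
e^0.1366 ≈ 1.146369509, so A ≈ 96,868.2235.

$96,868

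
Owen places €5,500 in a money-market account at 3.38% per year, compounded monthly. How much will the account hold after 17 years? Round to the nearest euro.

€9,762

Growth factor = (1 + 0.0338/12)^204 ≈ 1.774985561.
A ≈ 5,500 × 1.774985561 ≈ 9,762.4206.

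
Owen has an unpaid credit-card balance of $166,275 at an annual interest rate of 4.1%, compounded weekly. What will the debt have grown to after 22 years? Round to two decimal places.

Growth factor = (1 + 0.041/52)^1144 ≈ 2.46365147948.
A ≈ 166,275 × 2.46365147948 ≈ 409,643.6498.

$409,643.65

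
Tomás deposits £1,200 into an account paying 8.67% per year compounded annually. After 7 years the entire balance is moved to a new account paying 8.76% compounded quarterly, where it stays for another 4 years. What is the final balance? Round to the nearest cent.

After 7 years at 8.67%: 1,200 × 1.789648206 ≈ 2,147.5778.
Then 4 years at 8.76%: 2,147.5778 × 1.4142767 ≈ 3,037.2693.

£3,037.27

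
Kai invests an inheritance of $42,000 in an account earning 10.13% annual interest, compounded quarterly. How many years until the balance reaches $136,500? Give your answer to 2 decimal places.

(1 + 0.025325)^(4t) = 136,500/42,000 = 3.25.
4t·ln(1 + 0.025325) = ln(3.25); 4t = 1.1787/0.0250096 ≈ 47.1280.
t ≈ 11.7820 years.

11.78 years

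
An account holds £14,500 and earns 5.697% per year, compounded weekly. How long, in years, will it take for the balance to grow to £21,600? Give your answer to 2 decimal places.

(1 + 0.00109558)^(52t) = 21,600/14,500 = 1.4897.
52t·ln(1 + 0.00109558) = ln(1.4897); 52t = 0.39854/0.00109498 ≈ 363.9753.
t ≈ 6.9995 years.

7.00 years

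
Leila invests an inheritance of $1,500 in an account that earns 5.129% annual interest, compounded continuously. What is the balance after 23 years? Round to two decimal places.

$4,879.95

A = P·e^(rt) = 1,500·e^(0.05129·23) = 1,500·e^1.17967.
e^1.17967 ≈ 3.253300437, so A ≈ 4,879.9507.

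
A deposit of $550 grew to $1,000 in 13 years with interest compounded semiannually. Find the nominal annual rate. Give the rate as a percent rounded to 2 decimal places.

4.65%

The 26-period growth factor is 1,000/550 = 1.81818.
r/2 = 1.81818^(1/26) − 1 ≈ 0.0232601, so r ≈ 2·0.0232601 = 4.65202%.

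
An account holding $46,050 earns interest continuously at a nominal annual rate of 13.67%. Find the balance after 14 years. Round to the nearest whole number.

A = P·e^(rt) = 46,050·e^(0.1367·14) = 46,050·e^1.9138.
e^1.9138 ≈ 6.77879935508, so A ≈ 312,163.7103.

$312,164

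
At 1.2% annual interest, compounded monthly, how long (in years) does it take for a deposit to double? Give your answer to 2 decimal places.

57.79 years

(1 + 0.001)^(12t) = 2.
12t = ln 2 / ln(1 + 0.001) ≈ 0.69315/0.0009995 ≈ 693.4937.
t ≈ 57.7911.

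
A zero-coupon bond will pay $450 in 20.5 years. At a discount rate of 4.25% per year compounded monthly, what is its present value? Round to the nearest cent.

$188.58

Periodic rate = 4.25%/12 = 0.00354167; 246 periods.
P = 450/(1 + 0.0425/12)^246 ≈ 450/2.38622065 ≈ 188.5827.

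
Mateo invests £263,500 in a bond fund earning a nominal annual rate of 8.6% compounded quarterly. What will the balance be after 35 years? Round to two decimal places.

Periodic rate = 8.6%/4 = 0.0215; periods = 4·35 = 140.
A = 263,500·(1 + 0.0215)^140 ≈ 263,500·19.6504244497 ≈ 5,177,886.8425.

£5,177,886.84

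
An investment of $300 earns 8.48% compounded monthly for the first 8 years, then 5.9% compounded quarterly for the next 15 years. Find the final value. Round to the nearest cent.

After 8 years at 8.48%: 300 × 1.966025947 ≈ 589.8078.
Then 15 years at 5.9%: 589.8078 × 2.407374186 ≈ 1,419.8880.

$1,419.89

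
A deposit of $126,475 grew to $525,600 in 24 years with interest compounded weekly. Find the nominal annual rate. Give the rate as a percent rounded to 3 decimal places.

The 1248-period growth factor is 525,600/126,475 = 4.15576.
r/52 = 4.15576^(1/1248) − 1 ≈ 0.00114207, so r ≈ 52·0.00114207 = 5.93879%.

5.939%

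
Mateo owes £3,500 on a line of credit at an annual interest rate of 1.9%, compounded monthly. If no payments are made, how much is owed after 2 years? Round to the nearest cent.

£3,635.45

Periodic rate = 1.9%/12 = 0.00158333; periods = 12·2 = 24.
A = 3,500·(1 + 0.019/12)^24 ≈ 3,500·1.038700018 ≈ 3,635.4501.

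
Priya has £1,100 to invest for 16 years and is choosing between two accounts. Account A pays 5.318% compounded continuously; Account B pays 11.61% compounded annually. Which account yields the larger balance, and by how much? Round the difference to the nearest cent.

A: e^(0.05318·16) = e^0.85088 ≈ 2.341706647, so 1,100 × 2.341706647 ≈ 2,575.8773.
B: (1 + 0.1161)^16 ≈ 5.797619782, so 1,100 × 5.797619782 ≈ 6,377.3818.
Difference ≈ 3,801.5044 in favor of B.

Account B, by £3,801.50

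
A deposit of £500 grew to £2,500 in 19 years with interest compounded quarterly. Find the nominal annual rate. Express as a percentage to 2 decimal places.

8.56%

The 76-period growth factor is 2,500/500 = 5.
r/4 = 5^(1/76) − 1 ≈ 0.0214026, so r ≈ 4·0.0214026 = 8.56105%.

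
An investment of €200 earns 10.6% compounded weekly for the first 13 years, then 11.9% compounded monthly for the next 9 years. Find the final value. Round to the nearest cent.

€2,299.94

After 13 years at 10.6%: 200 × 3.961399634 ≈ 792.2799.
Then 9 years at 11.9%: 792.2799 × 2.902941326 ≈ 2,299.9421.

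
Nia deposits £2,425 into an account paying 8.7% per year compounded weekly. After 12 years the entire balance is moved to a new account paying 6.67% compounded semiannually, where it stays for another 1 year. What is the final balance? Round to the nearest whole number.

Phase 1: 2,425·(1 + 0.087/52)^624 ≈ 6,882.3430.
Phase 2: 6,882.3430·(1 + 0.03335)^2 ≈ 7,349.0500.

£7,349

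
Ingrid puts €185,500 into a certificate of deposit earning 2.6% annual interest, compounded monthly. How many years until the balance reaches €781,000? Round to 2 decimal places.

(1 + 0.00216667)^(12t) = 781,000/185,500 = 4.2102.
12t·ln(1 + 0.00216667) = ln(4.2102); 12t = 1.4375/0.00216432 ≈ 664.1894.
t ≈ 55.3491 years.

55.35 years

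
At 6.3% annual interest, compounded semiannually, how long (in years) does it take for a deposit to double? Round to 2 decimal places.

(1 + 0.0315)^(2t) = 2.
2t = ln 2 / ln(1 + 0.0315) ≈ 0.69315/0.0310141 ≈ 22.3495.
t ≈ 11.1747.

11.17 years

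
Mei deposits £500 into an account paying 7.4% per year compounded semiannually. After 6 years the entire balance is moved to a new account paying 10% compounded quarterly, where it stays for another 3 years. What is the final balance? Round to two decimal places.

Phase 1: 500·(1 + 0.037)^12 ≈ 773.2414.
Phase 2: 773.2414·(1 + 0.025)^12 ≈ 1,039.9237.

£1,039.92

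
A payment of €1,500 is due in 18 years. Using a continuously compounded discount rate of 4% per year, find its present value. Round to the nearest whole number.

€730

P = A·e^(−rt) = 1,500·e^(−0.72).
e^(−0.72) ≈ 0.486752256, so P ≈ 730.1284.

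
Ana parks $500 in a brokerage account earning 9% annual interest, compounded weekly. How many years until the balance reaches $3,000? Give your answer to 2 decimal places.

We need (1 + 0.00173077)^(52t) = 6, so 52t = ln 6 / ln 1.001731 ≈ 1036.1344.
t ≈ 1036.1344/52 = 19.9257 years.

19.93 years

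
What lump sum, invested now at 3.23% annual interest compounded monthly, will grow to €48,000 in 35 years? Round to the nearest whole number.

Growth factor = (1 + 0.0323/12)^420 ≈ 3.0925044372.
P = 48,000/3.0925044372 ≈ 15,521.4005.

€15,521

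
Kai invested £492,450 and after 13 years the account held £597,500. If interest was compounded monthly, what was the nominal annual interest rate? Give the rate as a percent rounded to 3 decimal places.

(1 + r/12)^156 = 597,500/492,450 = 1.21332.
1 + r/12 = 1.21332^(1/156) ≈ 1.00124, so r/12 ≈ 0.00124026.
r ≈ 12·0.00124026 = 1.48832%.

1.488%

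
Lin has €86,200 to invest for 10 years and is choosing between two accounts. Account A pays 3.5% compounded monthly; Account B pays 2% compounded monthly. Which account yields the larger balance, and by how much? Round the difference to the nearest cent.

A: (1 + 0.035/12)^120 ≈ 1.41834482229, so 86,200 × 1.41834482229 ≈ 122,261.3237.
B: (1 + 0.02/12)^120 ≈ 1.22119943386, so 86,200 × 1.22119943386 ≈ 105,267.3912.
Difference ≈ 16,993.9325 in favor of A.

Account A, by €16,993.93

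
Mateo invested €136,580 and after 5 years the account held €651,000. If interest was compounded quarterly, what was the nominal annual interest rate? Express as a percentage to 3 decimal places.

32.484%

The 20-period growth factor is 651,000/136,580 = 4.76644.
r/4 = 4.76644^(1/20) − 1 ≈ 0.0812091, so r ≈ 4·0.0812091 = 32.48364%.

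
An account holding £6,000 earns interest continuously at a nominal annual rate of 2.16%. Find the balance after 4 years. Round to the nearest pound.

£6,541

A = P·e^(rt) = 6,000·e^(0.0216·4) = 6,000·e^0.0864.
e^0.0864 ≈ 1.090242338, so A ≈ 6,541.4540.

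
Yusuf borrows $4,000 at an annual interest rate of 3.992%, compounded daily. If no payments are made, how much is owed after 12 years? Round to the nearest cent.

$6,457.93

Periodic rate = 3.992%/365 = 0.00010937; periods = 365·12 = 4380.
A = 4,000·(1 + 0.03992/365)^4380 ≈ 4,000·1.614481424 ≈ 6,457.9257.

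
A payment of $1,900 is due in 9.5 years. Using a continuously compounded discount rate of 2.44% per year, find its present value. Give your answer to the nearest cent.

$1,506.90

P = A·e^(−rt) = 1,900·e^(−0.2318).
e^(−0.2318) ≈ 0.7931047284, so P ≈ 1,506.8990.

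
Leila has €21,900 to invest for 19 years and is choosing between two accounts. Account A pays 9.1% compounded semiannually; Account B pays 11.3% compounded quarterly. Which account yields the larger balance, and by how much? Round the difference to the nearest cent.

Account B, by €63,163.87

A: (1 + 0.0455)^38 ≈ 5.4239217054, so 21,900 × 5.4239217054 ≈ 118,783.8853.
B: (1 + 0.02825)^76 ≈ 8.30811657655, so 21,900 × 8.30811657655 ≈ 181,947.7530.
Difference ≈ 63,163.8677 in favor of B.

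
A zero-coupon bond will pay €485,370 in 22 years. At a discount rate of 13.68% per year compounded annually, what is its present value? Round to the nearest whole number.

Annual rate = 13.68% = 0.1368; 22 periods.
P = 485,370/(1 + 0.1368)^22 ≈ 485,370/16.7899509821 ≈ 28,908.3631.

€28,908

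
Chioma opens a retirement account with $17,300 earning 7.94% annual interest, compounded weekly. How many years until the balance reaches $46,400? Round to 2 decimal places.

(1 + 0.00152692)^(52t) = 46,400/17,300 = 2.6821.
52t·ln(1 + 0.00152692) = ln(2.6821); 52t = 0.98659/0.00152576 ≈ 646.6246.
t ≈ 12.4351 years.

12.44 years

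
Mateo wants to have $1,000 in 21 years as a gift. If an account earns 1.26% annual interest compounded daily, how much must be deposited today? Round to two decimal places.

Periodic rate = 1.26%/365 = 0.0000345205; 7665 periods.
P = 1,000/(1 + 0.0126/365)^7665 ≈ 1,000/1.30290376 ≈ 767.5164.

$767.52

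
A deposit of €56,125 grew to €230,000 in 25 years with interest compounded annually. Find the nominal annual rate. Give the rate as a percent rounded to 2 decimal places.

The 25-period growth factor is 230,000/56,125 = 4.098.
r = 4.098^(1/25) − 1 ≈ 0.0580419, i.e. 5.80419%.

5.80%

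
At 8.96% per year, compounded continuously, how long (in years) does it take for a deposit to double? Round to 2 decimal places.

7.74 years

e^(0.0896t) = 2, so 0.0896t = ln 2 ≈ 0.69315.
t ≈ 0.69315/0.0896 ≈ 7.7360.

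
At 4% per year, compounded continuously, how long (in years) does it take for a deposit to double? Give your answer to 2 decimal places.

17.33 years

e^(0.04t) = 2, so 0.04t = ln 2 ≈ 0.69315.
t ≈ 0.69315/0.04 ≈ 17.3287.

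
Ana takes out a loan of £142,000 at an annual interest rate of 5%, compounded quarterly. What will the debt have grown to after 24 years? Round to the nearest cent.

£467,962.88

Growth factor = (1 + 0.0125)^96 ≈ 3.2955132425.
A ≈ 142,000 × 3.2955132425 ≈ 467,962.8804.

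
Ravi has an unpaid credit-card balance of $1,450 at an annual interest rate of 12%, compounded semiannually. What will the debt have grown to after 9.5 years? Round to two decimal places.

Periodic rate = 12%/2 = 0.06; periods = 2·9.5 = 19.
A = 1,450·(1 + 0.06)^19 ≈ 1,450·3.025599502 ≈ 4,387.1193.

$4,387.12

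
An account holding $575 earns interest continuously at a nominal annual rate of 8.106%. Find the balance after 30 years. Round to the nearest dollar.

A = P·e^(rt) = 575·e^(0.08106·30) = 575·e^2.4318.
e^2.4318 ≈ 11.37934648, so A ≈ 6,543.1242.

$6,543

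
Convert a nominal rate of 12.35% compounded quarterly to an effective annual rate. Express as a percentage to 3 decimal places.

12.934%

EAR = (1 + 12.35%/4)^4 − 1 = (1 + 0.030875)^4 − 1.
(1 + 0.030875)^4 ≈ 1.129338, so EAR ≈ 12.93382%.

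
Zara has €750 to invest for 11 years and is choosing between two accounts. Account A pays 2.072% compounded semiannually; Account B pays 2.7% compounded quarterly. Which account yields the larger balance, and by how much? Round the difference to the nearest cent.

Account B, by €67.47

A: (1 + 0.01036)^22 ≈ 1.25451302, so 750 × 1.25451302 ≈ 940.8848.
B: (1 + 0.00675)^44 ≈ 1.344472998, so 750 × 1.344472998 ≈ 1,008.3547.
Difference ≈ 67.4700 in favor of B.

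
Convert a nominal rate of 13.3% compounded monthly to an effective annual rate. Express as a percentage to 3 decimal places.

14.141%

EAR = (1 + 13.3%/12)^12 − 1 = (1 + 0.0110833)^12 − 1.
(1 + 0.0110833)^12 ≈ 1.141415, so EAR ≈ 14.14146%.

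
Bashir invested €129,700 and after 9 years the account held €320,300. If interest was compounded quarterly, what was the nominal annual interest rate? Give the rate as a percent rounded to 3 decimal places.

The 36-period growth factor is 320,300/129,700 = 2.46955.
r/4 = 2.46955^(1/36) − 1 ≈ 0.02543, so r ≈ 4·0.02543 = 10.17201%.

10.172%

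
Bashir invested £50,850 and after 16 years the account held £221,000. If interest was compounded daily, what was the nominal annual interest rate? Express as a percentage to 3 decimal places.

9.184%

The 5840-period growth factor is 221,000/50,850 = 4.34612.
r/365 = 4.34612^(1/5840) − 1 ≈ 0.000251621, so r ≈ 365·0.000251621 = 9.18417%.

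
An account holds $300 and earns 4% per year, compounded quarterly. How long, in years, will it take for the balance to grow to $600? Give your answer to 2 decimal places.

(1 + 0.01)^(4t) = 600/300 = 2.
4t·ln(1 + 0.01) = ln(2); 4t = 0.69315/0.00995033 ≈ 69.6607.
t ≈ 17.4152 years.

17.42 years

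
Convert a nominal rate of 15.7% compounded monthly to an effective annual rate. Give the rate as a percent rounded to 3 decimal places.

EAR = (1 + 15.7%/12)^12 − 1 = (1 + 0.0130833)^12 − 1.
(1 + 0.0130833)^12 ≈ 1.168805, so EAR ≈ 16.88050%.

16.880%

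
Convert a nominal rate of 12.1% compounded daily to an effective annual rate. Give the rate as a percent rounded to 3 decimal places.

12.860%

EAR = (1 + 12.1%/365)^365 − 1 = (1 + 0.000331507)^365 − 1.
(1 + 0.000331507)^365 ≈ 1.128602, so EAR ≈ 12.86023%.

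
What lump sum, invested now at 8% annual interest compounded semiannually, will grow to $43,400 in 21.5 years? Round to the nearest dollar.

Periodic rate = 8%/2 = 0.04; 43 periods.
P = 43,400/(1 + 0.04)^43 ≈ 43,400/5.4004952676 ≈ 8,036.3000.

$8,036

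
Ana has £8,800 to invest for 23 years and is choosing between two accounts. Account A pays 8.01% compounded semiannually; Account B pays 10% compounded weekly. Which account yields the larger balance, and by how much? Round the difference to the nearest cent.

Account B, by £34,002.36

Account A growth factor: (1 + 0.04005)^46 ≈ 6.0882719558; balance ≈ 53,576.7932.
Account B growth factor: (1 + 0.1/52)^1196 ≈ 9.9521767169; balance ≈ 87,579.1551.
Account B is larger by 34,002.3619.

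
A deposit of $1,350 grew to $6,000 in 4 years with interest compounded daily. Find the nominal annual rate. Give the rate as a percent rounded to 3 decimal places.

The 1460-period growth factor is 6,000/1,350 = 4.44444.
r/365 = 4.44444^(1/1460) − 1 ≈ 0.0010222, so r ≈ 365·0.0010222 = 37.31043%.

37.310%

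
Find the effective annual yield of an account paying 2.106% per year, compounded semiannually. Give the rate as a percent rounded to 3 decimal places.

One year is 2 periods at 0.01053 each: (1 + 0.01053)^2 ≈ 1.021171.
EAR = 1.021171 − 1 ≈ 2.11709%.

2.117%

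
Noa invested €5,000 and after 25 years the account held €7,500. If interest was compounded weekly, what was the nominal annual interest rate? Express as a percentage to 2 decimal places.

1.62%

The 1300-period growth factor is 7,500/5,000 = 1.5.
r/52 = 1.5^(1/1300) − 1 ≈ 0.000311945, so r ≈ 52·0.000311945 = 1.62211%.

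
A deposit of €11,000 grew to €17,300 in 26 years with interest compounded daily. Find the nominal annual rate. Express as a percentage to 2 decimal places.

1.74%

(1 + r/365)^9490 = 17,300/11,000 = 1.57273.
1 + r/365 = 1.57273^(1/9490) ≈ 1.000048, so r/365 ≈ 0.0000477157.
r ≈ 365·0.0000477157 = 1.74162%.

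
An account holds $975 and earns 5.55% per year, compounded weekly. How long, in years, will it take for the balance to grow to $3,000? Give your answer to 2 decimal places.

We need (1 + 0.00106731)^(52t) = 3.0769, so 52t = ln 3.0769 / ln 1.001067 ≈ 1053.6135.
t ≈ 1053.6135/52 = 20.2618 years.

20.26 years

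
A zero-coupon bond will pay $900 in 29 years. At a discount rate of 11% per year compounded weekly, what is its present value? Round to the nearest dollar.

$37

Growth factor = (1 + 0.11/52)^1508 ≈ 24.2067304.
P = 900/24.2067304 ≈ 37.1797.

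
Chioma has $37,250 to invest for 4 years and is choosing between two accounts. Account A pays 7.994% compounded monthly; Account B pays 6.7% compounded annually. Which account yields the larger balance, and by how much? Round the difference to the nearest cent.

Account A growth factor: (1 + 0.07994/12)^48 ≈ 1.3753381653; balance ≈ 51,231.3467.
Account B growth factor: (1 + 0.067)^4 ≈ 1.2961572031; balance ≈ 48,281.8558.
Account A is larger by 2,949.4908.

Account A, by $2,949.49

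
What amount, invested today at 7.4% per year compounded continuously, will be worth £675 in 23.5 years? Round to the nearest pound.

£119

P = A·e^(−rt) = 675·e^(−1.739).
e^(−1.739) ≈ 0.175696009, so P ≈ 118.5948.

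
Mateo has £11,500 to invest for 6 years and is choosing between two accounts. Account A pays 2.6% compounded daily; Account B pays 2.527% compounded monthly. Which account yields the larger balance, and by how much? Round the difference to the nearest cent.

Account A, by £60.80

Account A growth factor: (1 + 0.026/365)^2190 ≈ 1.1688197092; balance ≈ 13,441.4267.
Account B growth factor: (1 + 0.02527/12)^72 ≈ 1.1635324351; balance ≈ 13,380.6230.
Account A is larger by 60.8037.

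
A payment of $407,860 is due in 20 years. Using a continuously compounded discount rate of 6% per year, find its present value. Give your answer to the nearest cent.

$122,845.07

P = A·e^(−rt) = 407,860·e^(−1.2).
e^(−1.2) ≈ 0.301194211912, so P ≈ 122,845.0713.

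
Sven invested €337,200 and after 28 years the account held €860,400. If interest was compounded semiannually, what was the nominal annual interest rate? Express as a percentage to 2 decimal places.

(1 + r/2)^56 = 860,400/337,200 = 2.5516.
1 + r/2 = 2.5516^(1/56) ≈ 1.016868, so r/2 ≈ 0.0168678.
r ≈ 2·0.0168678 = 3.37357%.

3.37%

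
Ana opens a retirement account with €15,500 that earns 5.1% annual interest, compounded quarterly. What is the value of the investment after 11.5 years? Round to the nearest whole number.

€27,761

Growth factor = (1 + 0.01275)^46 ≈ 1.7910329897.
A ≈ 15,500 × 1.7910329897 ≈ 27,761.0113.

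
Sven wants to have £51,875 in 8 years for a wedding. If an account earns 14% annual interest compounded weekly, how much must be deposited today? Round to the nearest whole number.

£16,951

Periodic rate = 14%/52 = 0.00269231; 416 periods.
P = 51,875/(1 + 0.14/52)^416 ≈ 51,875/3.0602450925 ≈ 16,951.2567.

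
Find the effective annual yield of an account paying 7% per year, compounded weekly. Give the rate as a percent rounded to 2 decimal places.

One year is 52 periods at 0.00134615 each: (1 + 0.00134615)^52 ≈ 1.072458.
EAR = 1.072458 − 1 ≈ 7.24577%.

7.25%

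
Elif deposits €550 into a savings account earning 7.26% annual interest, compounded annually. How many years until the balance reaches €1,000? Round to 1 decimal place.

We need (1 + 0.0726)^t = 1.8182, so t = ln 1.8182 / ln 1.0726 ≈ 8.5301.

8.5 years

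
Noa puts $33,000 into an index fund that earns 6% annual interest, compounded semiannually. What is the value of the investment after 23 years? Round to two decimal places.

Periodic rate = 6%/2 = 0.03; periods = 2·23 = 46.
A = 33,000·(1 + 0.03)^46 ≈ 33,000·3.8950437169 ≈ 128,536.4427.

$128,536.44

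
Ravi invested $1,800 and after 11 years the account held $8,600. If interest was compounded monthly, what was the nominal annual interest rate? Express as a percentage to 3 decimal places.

14.303%

(1 + r/12)^132 = 8,600/1,800 = 4.77778.
1 + r/12 = 4.77778^(1/132) ≈ 1.011919, so r/12 ≈ 0.0119188.
r ≈ 12·0.0119188 = 14.30252%.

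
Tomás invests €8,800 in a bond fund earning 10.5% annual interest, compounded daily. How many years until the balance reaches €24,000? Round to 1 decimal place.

We need (1 + 0.000287671)^(365t) = 2.7273, so 365t = ln 2.7273 / ln 1.000288 ≈ 3488.1709.
t ≈ 3488.1709/365 = 9.5566 years.

9.6 years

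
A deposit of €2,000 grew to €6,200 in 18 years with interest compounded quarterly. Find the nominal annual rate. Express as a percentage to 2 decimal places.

6.34%

The 72-period growth factor is 6,200/2,000 = 3.1.
r/4 = 3.1^(1/72) − 1 ≈ 0.015838, so r ≈ 4·0.015838 = 6.33521%.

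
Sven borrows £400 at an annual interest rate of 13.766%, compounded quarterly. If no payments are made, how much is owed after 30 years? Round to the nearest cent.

£23,197.28

Periodic rate = 13.766%/4 = 0.034415; periods = 4·30 = 120.
A = 400·(1 + 0.034415)^120 ≈ 400·57.993210518 ≈ 23,197.2842.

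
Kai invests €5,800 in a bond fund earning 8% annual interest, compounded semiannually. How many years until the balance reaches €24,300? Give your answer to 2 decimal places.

18.26 years

(1 + 0.04)^(2t) = 24,300/5,800 = 4.1897.
2t·ln(1 + 0.04) = ln(4.1897); 2t = 1.4326/0.0392207 ≈ 36.5271.
t ≈ 18.2635 years.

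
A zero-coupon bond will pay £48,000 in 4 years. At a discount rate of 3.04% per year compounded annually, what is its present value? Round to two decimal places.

£42,581.19

Growth factor = (1 + 0.0304)^4 ≈ 1.1272581919.
P = 48,000/1.1272581919 ≈ 42,581.1942.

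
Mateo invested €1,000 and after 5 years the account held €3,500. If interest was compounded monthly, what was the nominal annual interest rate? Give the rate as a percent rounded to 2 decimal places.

25.32%

(1 + r/12)^60 = 3,500/1,000 = 3.5.
1 + r/12 = 3.5^(1/60) ≈ 1.021099, so r/12 ≈ 0.0210989.
r ≈ 12·0.0210989 = 25.31866%.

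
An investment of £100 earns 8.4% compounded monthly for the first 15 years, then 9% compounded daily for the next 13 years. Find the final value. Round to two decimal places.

£1,130.75

Phase 1: 100·(1 + 0.007)^180 ≈ 350.9980.
Phase 2: 350.9980·(1 + 0.09/365)^4745 ≈ 1,130.7500.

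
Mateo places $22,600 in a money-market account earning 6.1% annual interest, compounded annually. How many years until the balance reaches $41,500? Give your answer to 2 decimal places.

10.26 years

(1 + 0.061)^t = 41,500/22,600 = 1.8363.
t·ln(1 + 0.061) = ln(1.8363); t = 0.60774/0.0592119 ≈ 10.2639.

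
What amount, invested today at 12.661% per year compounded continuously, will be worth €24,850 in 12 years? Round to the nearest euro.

P = A·e^(−rt) = 24,850·e^(−1.51932).
e^(−1.51932) ≈ 0.21886066161, so P ≈ 5,438.6874.

€5,439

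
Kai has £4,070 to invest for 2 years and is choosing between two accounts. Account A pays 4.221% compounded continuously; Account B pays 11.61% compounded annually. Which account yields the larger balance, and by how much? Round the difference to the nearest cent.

A: e^(0.04221·2) = e^0.08442 ≈ 1.088085794, so 4,070 × 1.088085794 ≈ 4,428.5092.
B: (1 + 0.1161)^2 ≈ 1.24567921, so 4,070 × 1.24567921 ≈ 5,069.9144.
Difference ≈ 641.4052 in favor of B.

Account B, by £641.41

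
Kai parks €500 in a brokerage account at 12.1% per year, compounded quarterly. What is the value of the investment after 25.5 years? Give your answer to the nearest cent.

€10,450.03

Growth factor = (1 + 0.03025)^102 ≈ 20.900061596.
A ≈ 500 × 20.900061596 ≈ 10,450.0308.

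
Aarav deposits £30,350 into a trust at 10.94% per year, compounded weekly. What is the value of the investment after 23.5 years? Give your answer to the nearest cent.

£395,834.39

Growth factor = (1 + 0.1094/52)^1222 ≈ 13.0423192603.
A ≈ 30,350 × 13.0423192603 ≈ 395,834.3895.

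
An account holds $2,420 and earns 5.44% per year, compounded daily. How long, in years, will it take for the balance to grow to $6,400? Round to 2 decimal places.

We need (1 + 0.000149041)^(365t) = 2.6446, so 365t = ln 2.6446 / ln 1.000149 ≈ 6525.7365.
t ≈ 6525.7365/365 = 17.8787 years.

17.88 years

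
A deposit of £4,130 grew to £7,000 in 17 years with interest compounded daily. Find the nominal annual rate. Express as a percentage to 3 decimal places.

(1 + r/365)^6205 = 7,000/4,130 = 1.69492.
1 + r/365 = 1.69492^(1/6205) ≈ 1.000085, so r/365 ≈ 0.0000850371.
r ≈ 365·0.0000850371 = 3.10385%.

3.104%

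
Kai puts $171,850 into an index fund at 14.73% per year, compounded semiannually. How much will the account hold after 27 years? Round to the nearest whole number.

$7,975,113

Growth factor = (1 + 0.07365)^54 ≈ 46.40741048805.
A ≈ 171,850 × 46.40741048805 ≈ 7,975,113.4924.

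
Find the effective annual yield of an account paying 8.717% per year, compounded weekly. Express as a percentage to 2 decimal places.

One year is 52 periods at 0.00167635 each: (1 + 0.00167635)^52 ≈ 1.091003.
EAR = 1.091003 − 1 ≈ 9.10025%.

9.10%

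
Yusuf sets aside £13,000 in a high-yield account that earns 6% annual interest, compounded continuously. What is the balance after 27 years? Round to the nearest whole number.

£65,690

A = P·e^(rt) = 13,000·e^(0.06·27) = 13,000·e^1.62.
e^1.62 ≈ 5.0530903166, so A ≈ 65,690.1741.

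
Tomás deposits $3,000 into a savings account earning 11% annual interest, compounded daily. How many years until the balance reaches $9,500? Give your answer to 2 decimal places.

(1 + 0.00030137)^(365t) = 9,500/3,000 = 3.1667.
365t·ln(1 + 0.00030137) = ln(3.1667); 365t = 1.1527/0.000301324 ≈ 3825.3765.
t ≈ 10.4805 years.

10.48 years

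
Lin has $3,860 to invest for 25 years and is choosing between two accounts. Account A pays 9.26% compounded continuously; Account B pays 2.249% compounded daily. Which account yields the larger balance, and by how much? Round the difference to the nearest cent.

Account A growth factor: e^(0.0926·25) = e^2.315 ≈ 10.124922919; balance ≈ 39,082.2025.
Account B growth factor: (1 + 0.02249/365)^9125 ≈ 1.754585556; balance ≈ 6,772.7002.
Account A is larger by 32,309.5022.

Account A, by $32,309.50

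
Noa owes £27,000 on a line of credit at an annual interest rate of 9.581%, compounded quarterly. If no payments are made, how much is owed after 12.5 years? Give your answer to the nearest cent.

Growth factor = (1 + 0.0239525)^50 ≈ 3.2658071372.
A ≈ 27,000 × 3.2658071372 ≈ 88,176.7927.

£88,176.79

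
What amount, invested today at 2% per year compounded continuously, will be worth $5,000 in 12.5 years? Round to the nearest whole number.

P = A·e^(−rt) = 5,000·e^(−0.25).
e^(−0.25) ≈ 0.7788007831, so P ≈ 3,894.0039.

$3,894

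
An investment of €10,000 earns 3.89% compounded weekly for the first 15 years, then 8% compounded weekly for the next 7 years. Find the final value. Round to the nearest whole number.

After 15 years at 3.89%: 10,000 × 1.791909583 ≈ 17,919.0958.
Then 7 years at 8%: 17,919.0958 × 1.7499192991 ≈ 31,356.9716.

€31,357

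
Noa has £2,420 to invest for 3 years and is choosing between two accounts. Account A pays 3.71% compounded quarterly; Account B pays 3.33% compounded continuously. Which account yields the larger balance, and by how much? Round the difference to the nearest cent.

A: (1 + 0.009275)^12 ≈ 1.117156945, so 2,420 × 1.117156945 ≈ 2,703.5198.
B: e^(0.0333·3) = e^0.0999 ≈ 1.105060407, so 2,420 × 1.105060407 ≈ 2,674.2462.
Difference ≈ 29.2736 in favor of A.

Account A, by £29.27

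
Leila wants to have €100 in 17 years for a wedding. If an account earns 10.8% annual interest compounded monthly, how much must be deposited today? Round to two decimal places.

Growth factor = (1 + 0.009)^204 ≈ 6.2201078.
P = 100/6.2201078 ≈ 16.0769.

€16.08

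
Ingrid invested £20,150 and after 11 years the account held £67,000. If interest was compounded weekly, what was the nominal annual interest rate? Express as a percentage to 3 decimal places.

10.934%

The 572-period growth factor is 67,000/20,150 = 3.32506.
r/52 = 3.32506^(1/572) − 1 ≈ 0.00210271, so r ≈ 52·0.00210271 = 10.93410%.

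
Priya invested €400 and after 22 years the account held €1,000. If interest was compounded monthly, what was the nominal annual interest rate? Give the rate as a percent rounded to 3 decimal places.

The 264-period growth factor is 1,000/400 = 2.5.
r/12 = 2.5^(1/264) − 1 ≈ 0.00347683, so r ≈ 12·0.00347683 = 4.17219%.

4.172%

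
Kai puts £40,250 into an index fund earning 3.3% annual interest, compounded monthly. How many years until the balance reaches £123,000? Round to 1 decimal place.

33.9 years

We need (1 + 0.00275)^(12t) = 3.0559, so 12t = ln 3.0559 / ln 1.00275 ≈ 406.7671.
t ≈ 406.7671/12 = 33.8973 years.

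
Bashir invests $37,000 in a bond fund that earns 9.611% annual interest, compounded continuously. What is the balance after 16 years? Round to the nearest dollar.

$172,204

A = P·e^(rt) = 37,000·e^(0.09611·16) = 37,000·e^1.53776.
e^1.53776 ≈ 4.65415328257, so A ≈ 172,203.6715.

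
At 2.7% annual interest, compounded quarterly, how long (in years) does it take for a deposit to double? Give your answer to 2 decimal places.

25.76 years

(1 + 0.00675)^(4t) = 2.
4t = ln 2 / ln(1 + 0.00675) ≈ 0.69315/0.00672732 ≈ 103.0347.
t ≈ 25.7587.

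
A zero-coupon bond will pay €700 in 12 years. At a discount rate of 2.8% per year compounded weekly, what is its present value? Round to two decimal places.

Growth factor = (1 + 0.028/52)^624 ≈ 1.39921249.
P = 700/1.39921249 ≈ 500.2814.

€500.28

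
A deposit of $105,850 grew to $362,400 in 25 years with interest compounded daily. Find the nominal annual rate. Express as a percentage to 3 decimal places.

The 9125-period growth factor is 362,400/105,850 = 3.42371.
r/365 = 3.42371^(1/9125) − 1 ≈ 0.000134883, so r ≈ 365·0.000134883 = 4.92323%.

4.923%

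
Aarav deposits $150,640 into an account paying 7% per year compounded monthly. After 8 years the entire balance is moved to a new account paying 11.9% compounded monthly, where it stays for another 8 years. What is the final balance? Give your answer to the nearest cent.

After 8 years at 7%: 150,640 × 1.74782645603 ≈ 263,292.5773.
Then 8 years at 11.9%: 263,292.5773 × 2.57876510543 ≈ 678,969.7110.

$678,969.71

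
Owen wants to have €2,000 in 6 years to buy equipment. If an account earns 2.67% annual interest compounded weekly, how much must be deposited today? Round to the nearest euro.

€1,704

Periodic rate = 2.67%/52 = 0.000513462; 312 periods.
P = 2,000/(1 + 0.0267/52)^312 ≈ 2,000/1.17369734 ≈ 1,704.0168.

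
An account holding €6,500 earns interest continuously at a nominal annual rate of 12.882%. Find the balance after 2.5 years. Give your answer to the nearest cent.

A = P·e^(rt) = 6,500·e^(0.12882·2.5) = 6,500·e^0.32205.
e^0.32205 ≈ 1.379953772, so A ≈ 8,969.6995.

€8,969.70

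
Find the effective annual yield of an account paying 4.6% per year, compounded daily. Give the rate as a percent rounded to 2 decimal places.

4.71%

One year is 365 periods at 0.000126027 each: (1 + 0.000126027)^365 ≈ 1.047071.
EAR = 1.047071 − 1 ≈ 4.70714%.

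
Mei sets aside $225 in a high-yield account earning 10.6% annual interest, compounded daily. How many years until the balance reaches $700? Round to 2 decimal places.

10.71 years

We need (1 + 0.000290411)^(365t) = 3.1111, so 365t = ln 3.1111 / ln 1.00029 ≈ 3908.7531.
t ≈ 3908.7531/365 = 10.7089 years.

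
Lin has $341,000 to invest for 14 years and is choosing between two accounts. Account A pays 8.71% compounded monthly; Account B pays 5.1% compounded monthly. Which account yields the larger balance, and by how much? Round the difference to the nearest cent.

Account A, by $453,947.40

Account A growth factor: (1 + 0.0871/12)^168 ≈ 3.37028022024; balance ≈ 1,149,265.5551.
Account B growth factor: (1 + 0.00425)^168 ≈ 2.03905616223; balance ≈ 695,318.1513.
Account A is larger by 453,947.4038.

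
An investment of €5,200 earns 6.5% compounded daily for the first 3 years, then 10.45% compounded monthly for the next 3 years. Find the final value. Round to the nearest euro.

€8,635

After 3 years at 6.5%: 5,200 × 1.215289888 ≈ 6,319.5074.
Then 3 years at 10.45%: 6,319.5074 × 1.366349851 ≈ 8,634.6580.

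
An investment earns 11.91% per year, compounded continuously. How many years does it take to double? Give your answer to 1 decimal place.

5.8 years

e^(0.1191t) = 2, so 0.1191t = ln 2 ≈ 0.69315.
t ≈ 0.69315/0.1191 ≈ 5.8199.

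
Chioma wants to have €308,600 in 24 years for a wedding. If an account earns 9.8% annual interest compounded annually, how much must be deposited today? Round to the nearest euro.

Growth factor = (1 + 0.098)^24 ≈ 9.42879433324.
P = 308,600/9.42879433324 ≈ 32,729.5293.

€32,730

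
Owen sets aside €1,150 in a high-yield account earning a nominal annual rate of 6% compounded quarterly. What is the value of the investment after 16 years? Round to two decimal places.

€2,982.12

Growth factor = (1 + 0.015)^64 ≈ 2.593144416.
A ≈ 1,150 × 2.593144416 ≈ 2,982.1161.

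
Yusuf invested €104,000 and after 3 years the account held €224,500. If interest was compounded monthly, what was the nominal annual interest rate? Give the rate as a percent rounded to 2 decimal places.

(1 + r/12)^36 = 224,500/104,000 = 2.15865.
1 + r/12 = 2.15865^(1/36) ≈ 1.021605, so r/12 ≈ 0.0216047.
r ≈ 12·0.0216047 = 25.92558%.

25.93%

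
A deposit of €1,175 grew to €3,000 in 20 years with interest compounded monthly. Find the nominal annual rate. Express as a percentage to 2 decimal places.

The 240-period growth factor is 3,000/1,175 = 2.55319.
r/12 = 2.55319^(1/240) − 1 ≈ 0.00391324, so r ≈ 12·0.00391324 = 4.69588%.

4.70%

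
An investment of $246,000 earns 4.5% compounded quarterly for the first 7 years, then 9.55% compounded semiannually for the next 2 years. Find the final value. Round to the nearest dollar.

After 7 years at 4.5%: 246,000 × 1.3678515578 ≈ 336,491.4832.
Then 2 years at 9.55%: 336,491.4832 × 1.20512106562 ≈ 405,512.9748.

$405,513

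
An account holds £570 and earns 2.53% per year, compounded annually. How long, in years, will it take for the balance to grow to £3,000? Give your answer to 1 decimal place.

We need (1 + 0.0253)^t = 5.2632, so t = ln 5.2632 / ln 1.0253 ≈ 66.4685.

66.5 years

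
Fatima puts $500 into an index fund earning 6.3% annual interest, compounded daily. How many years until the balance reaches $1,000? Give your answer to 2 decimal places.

11.00 years

We need (1 + 0.000172603)^(365t) = 2, so 365t = ln 2 / ln 1.000173 ≈ 4016.1993.
t ≈ 4016.1993/365 = 11.0033 years.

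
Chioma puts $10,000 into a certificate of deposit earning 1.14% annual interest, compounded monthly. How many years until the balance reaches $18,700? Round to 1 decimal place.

54.9 years

We need (1 + 0.00095)^(12t) = 1.87, so 12t = ln 1.87 / ln 1.00095 ≈ 659.1955.
t ≈ 659.1955/12 = 54.9330 years.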